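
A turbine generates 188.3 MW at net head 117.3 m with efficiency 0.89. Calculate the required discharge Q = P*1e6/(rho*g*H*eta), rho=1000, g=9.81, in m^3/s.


Q = 188.3 * 1e6 / (1000 * 9.81 * 117.3 * 0.89) = 183.8626 m^3/s


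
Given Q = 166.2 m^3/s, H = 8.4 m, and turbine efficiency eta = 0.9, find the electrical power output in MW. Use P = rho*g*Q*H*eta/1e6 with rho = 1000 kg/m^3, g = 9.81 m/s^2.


P = 1000 * 9.81 * 166.2 * 8.4 * 0.9 / 1e6 = 12.3260 MW


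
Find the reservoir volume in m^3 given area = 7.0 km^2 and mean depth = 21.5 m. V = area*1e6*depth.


V = 7.0 * 1e6 * 21.5 = 1.5050e+08 m^3


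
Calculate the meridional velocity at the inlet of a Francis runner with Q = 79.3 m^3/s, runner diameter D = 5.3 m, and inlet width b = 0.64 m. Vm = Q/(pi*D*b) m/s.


Vm = 79.3 / (pi * 5.3 * 0.64) = 7.4416 m/s


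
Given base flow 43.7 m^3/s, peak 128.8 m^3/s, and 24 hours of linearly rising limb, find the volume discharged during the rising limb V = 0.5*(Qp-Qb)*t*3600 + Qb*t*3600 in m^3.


V = 0.5*(128.8 - 43.7)*24*3600 + 43.7*24*3600 = 7.4520e+06 m^3


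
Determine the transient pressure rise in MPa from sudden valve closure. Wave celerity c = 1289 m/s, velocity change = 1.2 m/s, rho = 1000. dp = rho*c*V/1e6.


dp = 1000 * 1289 * 1.2 / 1e6 = 1.5468 MPa


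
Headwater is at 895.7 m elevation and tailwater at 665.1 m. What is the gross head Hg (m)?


Hg = 895.7 - 665.1 = 230.6000 m


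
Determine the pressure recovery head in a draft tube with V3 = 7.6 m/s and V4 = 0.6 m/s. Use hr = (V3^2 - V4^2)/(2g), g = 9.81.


hr = (7.6^2 - 0.6^2) / (2*9.81) = 2.9256 m


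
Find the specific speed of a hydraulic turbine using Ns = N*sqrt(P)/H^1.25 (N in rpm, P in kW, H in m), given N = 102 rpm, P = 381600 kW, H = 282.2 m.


Ns = 102 * 381600^0.5 / 282.2^1.25 = 54.4764


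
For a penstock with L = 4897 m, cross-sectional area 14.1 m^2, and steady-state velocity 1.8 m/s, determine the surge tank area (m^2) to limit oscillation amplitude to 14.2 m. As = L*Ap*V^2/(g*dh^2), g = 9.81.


As = 4897 * 14.1 * 1.8^2 / (9.81 * 14.2^2) = 113.0963 m^2


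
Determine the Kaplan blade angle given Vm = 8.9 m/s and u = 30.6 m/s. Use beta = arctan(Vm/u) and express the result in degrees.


beta = arctan(8.9 / 30.6) = 16.2171 degrees


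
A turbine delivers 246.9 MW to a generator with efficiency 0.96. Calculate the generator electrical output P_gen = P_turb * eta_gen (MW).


P_gen = 246.9 * 0.96 = 237.0240 MW


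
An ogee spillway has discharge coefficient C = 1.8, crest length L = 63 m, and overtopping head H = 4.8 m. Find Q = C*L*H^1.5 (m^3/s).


Q = 1.8 * 63 * 4.8^1.5 = 1192.5454 m^3/s


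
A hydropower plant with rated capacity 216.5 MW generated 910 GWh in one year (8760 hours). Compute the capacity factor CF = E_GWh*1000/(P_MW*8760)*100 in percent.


CF = 910 * 1000 / (216.5 * 8760) * 100 = 47.9821 %


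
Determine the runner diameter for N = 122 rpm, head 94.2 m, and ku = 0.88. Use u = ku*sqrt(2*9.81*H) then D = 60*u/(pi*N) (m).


u = 0.88 * sqrt(2*9.81*94.2) = 37.8319 m/s
D = 60 * 37.8319 / (pi * 122) = 5.9224 m


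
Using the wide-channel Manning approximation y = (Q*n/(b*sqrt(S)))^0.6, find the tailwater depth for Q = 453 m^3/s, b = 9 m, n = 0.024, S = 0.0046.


y = (453 * 0.024 / (9 * 0.0046^0.5))^0.6 = 5.6288 m


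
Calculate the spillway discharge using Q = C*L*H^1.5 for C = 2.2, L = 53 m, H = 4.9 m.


Q = 2.2 * 53 * 4.9^1.5 = 1264.7150 m^3/s


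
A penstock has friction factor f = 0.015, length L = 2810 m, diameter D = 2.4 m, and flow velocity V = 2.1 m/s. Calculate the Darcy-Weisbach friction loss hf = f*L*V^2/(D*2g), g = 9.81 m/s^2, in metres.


hf = 0.015 * 2810 * 2.1^2 / (2.4 * 2 * 9.81) = 3.9475 m


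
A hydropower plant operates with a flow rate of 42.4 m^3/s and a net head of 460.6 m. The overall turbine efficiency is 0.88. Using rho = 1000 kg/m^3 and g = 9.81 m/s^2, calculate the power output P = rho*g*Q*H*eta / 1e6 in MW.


P = 1000 * 9.81 * 42.4 * 460.6 * 0.88 / 1e6 = 168.5937 MW


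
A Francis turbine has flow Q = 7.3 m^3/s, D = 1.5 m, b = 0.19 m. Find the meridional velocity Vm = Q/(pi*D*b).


Vm = 7.3 / (pi * 1.5 * 0.19) = 8.1532 m/s


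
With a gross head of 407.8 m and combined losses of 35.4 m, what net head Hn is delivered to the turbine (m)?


Hn = 407.8 - 35.4 = 372.4000 m


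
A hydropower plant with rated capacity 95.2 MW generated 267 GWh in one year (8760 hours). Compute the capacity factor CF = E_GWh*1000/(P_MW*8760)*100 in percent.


CF = 267 * 1000 / (95.2 * 8760) * 100 = 32.0162 %


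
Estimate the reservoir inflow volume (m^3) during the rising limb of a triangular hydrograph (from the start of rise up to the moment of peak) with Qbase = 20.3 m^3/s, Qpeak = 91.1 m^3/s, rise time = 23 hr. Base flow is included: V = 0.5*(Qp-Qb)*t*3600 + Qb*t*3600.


V = 0.5*(91.1 - 20.3)*23*3600 + 20.3*23*3600 = 4.6120e+06 m^3


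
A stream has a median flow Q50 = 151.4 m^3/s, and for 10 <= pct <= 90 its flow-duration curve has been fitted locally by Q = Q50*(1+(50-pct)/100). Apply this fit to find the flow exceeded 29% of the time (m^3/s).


Q = 151.4 * (1 + (50 - 29)/100) = 183.1940 m^3/s


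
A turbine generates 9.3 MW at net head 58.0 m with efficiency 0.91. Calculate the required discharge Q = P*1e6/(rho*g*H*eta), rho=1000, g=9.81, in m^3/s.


Q = 9.3 * 1e6 / (1000 * 9.81 * 58.0 * 0.91) = 17.9616 m^3/s


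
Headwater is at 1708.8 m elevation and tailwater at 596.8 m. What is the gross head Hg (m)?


Hg = 1708.8 - 596.8 = 1112.0000 m


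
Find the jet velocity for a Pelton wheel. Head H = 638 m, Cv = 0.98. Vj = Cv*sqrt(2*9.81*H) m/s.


Vj = 0.98 * sqrt(2*9.81*638) = 109.6443 m/s


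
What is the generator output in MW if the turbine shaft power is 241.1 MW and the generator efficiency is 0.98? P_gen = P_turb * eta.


P_gen = 241.1 * 0.98 = 236.2780 MW


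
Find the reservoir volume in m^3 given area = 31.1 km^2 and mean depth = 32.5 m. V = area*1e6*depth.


V = 31.1 * 1e6 * 32.5 = 1.0108e+09 m^3


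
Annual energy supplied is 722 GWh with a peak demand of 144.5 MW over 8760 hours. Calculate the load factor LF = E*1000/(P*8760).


LF = 722 * 1000 / (144.5 * 8760) = 0.5704


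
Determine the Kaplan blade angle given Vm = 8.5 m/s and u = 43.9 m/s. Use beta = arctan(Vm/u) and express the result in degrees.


beta = arctan(8.5 / 43.9) = 10.9581 degrees


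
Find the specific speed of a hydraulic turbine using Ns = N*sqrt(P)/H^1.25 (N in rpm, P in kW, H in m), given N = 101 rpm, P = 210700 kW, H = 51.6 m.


Ns = 101 * 210700^0.5 / 51.6^1.25 = 335.2289


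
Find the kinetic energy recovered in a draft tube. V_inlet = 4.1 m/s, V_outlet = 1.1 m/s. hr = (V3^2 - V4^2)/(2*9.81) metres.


hr = (4.1^2 - 1.1^2) / (2*9.81) = 0.7951 m


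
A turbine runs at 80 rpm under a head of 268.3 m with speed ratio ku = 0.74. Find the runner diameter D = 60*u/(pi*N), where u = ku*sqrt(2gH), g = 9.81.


u = 0.74 * sqrt(2*9.81*268.3) = 53.6898 m/s
D = 60 * 53.6898 / (pi * 80) = 12.8175 m


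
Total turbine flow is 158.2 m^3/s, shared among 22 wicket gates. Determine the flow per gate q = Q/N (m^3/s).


q = 158.2 / 22 = 7.1909 m^3/s


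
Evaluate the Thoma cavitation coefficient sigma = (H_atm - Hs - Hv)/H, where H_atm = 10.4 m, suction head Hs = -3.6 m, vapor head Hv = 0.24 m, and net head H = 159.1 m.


sigma = (10.4 - (-3.6) - 0.24) / 159.1 = 0.0865


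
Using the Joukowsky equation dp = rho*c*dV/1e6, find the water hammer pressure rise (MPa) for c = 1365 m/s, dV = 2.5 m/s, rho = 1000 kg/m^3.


dp = 1000 * 1365 * 2.5 / 1e6 = 3.4125 MPa


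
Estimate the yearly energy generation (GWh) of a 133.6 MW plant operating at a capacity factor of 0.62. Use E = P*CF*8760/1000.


E = 133.6 * 0.62 * 8760 / 1000 = 725.6083 GWh


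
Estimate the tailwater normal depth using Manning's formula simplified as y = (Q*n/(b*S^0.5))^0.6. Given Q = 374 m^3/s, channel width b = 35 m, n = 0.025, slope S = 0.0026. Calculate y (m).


y = (374 * 0.025 / (35 * 0.0026^0.5))^0.6 = 2.7012 m


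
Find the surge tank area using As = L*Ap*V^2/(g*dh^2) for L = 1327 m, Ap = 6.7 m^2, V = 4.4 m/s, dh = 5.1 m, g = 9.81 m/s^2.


As = 1327 * 6.7 * 4.4^2 / (9.81 * 5.1^2) = 674.5928 m^2


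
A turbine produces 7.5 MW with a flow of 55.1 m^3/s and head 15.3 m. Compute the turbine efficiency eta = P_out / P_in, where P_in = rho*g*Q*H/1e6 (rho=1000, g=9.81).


P_in = 1000 * 9.81 * 55.1 * 15.3 / 1e6 = 8.2701 MW
eta = 7.5 / 8.2701 = 0.9069


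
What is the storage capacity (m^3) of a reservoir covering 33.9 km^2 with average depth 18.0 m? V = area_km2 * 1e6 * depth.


V = 33.9 * 1e6 * 18.0 = 6.1020e+08 m^3


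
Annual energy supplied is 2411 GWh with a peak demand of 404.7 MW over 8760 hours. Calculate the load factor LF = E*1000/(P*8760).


LF = 2411 * 1000 / (404.7 * 8760) = 0.6801


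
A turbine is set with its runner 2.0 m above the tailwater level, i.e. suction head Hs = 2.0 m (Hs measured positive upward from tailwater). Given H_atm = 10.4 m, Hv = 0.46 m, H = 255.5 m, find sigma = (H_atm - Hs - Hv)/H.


sigma = (10.4 - 2.0 - 0.46) / 255.5 = 0.0311


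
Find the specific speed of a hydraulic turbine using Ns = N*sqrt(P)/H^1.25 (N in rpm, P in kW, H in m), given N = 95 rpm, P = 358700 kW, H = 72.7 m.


Ns = 95 * 358700^0.5 / 72.7^1.25 = 268.0225


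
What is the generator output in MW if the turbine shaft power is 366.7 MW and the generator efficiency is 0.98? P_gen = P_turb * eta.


P_gen = 366.7 * 0.98 = 359.3660 MW


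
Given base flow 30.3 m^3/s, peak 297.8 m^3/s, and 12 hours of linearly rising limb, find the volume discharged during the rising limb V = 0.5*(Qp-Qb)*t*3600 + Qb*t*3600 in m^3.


V = 0.5*(297.8 - 30.3)*12*3600 + 30.3*12*3600 = 7.0870e+06 m^3


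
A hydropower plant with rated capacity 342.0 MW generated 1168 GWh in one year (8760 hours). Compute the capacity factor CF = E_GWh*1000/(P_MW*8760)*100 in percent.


CF = 1168 * 1000 / (342.0 * 8760) * 100 = 38.9864 %


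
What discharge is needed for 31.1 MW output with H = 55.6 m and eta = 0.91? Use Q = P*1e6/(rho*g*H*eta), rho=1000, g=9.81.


Q = 31.1 * 1e6 / (1000 * 9.81 * 55.6 * 0.91) = 62.6578 m^3/s


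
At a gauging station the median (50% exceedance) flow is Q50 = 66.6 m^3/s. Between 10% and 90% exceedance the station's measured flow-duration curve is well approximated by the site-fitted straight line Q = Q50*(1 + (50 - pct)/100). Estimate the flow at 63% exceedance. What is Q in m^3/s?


Q = 66.6 * (1 + (50 - 63)/100) = 57.9420 m^3/s


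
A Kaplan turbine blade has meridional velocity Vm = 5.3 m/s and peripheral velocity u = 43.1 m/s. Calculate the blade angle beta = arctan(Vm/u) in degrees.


beta = arctan(5.3 / 43.1) = 7.0105 degrees


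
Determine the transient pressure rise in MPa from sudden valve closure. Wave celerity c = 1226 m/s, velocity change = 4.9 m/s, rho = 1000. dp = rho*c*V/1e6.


dp = 1000 * 1226 * 4.9 / 1e6 = 6.0074 MPa


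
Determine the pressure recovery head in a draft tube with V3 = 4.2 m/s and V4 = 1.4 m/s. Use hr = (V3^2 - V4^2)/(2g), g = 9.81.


hr = (4.2^2 - 1.4^2) / (2*9.81) = 0.7992 m


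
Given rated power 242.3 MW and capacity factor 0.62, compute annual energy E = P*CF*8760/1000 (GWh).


E = 242.3 * 0.62 * 8760 / 1000 = 1315.9798 GWh


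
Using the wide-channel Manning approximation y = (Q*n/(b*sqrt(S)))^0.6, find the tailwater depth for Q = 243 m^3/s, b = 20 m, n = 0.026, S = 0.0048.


y = (243 * 0.026 / (20 * 0.0048^0.5))^0.6 = 2.4852 m


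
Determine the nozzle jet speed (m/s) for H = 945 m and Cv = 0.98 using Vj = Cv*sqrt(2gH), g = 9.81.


Vj = 0.98 * sqrt(2*9.81*945) = 133.4417 m/s


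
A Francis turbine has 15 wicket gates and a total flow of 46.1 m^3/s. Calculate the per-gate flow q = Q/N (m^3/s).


q = 46.1 / 15 = 3.0733 m^3/s


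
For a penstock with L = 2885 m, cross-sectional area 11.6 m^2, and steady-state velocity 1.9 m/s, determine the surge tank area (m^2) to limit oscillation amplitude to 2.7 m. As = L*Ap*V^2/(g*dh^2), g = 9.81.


As = 2885 * 11.6 * 1.9^2 / (9.81 * 2.7^2) = 1689.3299 m^2


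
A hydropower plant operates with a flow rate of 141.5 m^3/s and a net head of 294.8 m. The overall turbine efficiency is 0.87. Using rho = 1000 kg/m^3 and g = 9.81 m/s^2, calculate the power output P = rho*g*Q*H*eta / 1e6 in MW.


P = 1000 * 9.81 * 141.5 * 294.8 * 0.87 / 1e6 = 356.0182 MW


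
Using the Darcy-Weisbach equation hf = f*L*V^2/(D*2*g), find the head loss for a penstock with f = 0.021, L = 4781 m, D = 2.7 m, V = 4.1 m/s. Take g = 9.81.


hf = 0.021 * 4781 * 4.1^2 / (2.7 * 2 * 9.81) = 31.8598 m


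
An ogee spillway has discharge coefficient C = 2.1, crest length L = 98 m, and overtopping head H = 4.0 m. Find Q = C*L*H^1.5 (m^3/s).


Q = 2.1 * 98 * 4.0^1.5 = 1646.4000 m^3/s


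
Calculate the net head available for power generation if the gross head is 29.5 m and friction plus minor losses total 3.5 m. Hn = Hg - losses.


Hn = 29.5 - 3.5 = 26.0000 m


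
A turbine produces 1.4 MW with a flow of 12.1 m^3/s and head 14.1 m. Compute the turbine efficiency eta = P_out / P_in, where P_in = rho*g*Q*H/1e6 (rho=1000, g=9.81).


P_in = 1000 * 9.81 * 12.1 * 14.1 / 1e6 = 1.6737 MW
eta = 1.4 / 1.6737 = 0.8365


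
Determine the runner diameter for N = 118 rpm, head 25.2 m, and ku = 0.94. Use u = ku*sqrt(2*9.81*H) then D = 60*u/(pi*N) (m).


u = 0.94 * sqrt(2*9.81*25.2) = 20.9015 m/s
D = 60 * 20.9015 / (pi * 118) = 3.3830 m


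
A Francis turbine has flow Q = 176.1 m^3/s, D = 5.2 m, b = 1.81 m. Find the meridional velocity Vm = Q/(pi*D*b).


Vm = 176.1 / (pi * 5.2 * 1.81) = 5.9556 m/s


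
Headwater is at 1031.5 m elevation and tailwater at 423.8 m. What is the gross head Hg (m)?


Hg = 1031.5 - 423.8 = 607.7000 m


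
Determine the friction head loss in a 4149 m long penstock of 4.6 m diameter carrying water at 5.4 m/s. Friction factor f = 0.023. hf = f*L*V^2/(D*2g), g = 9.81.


hf = 0.023 * 4149 * 5.4^2 / (4.6 * 2 * 9.81) = 30.8320 m


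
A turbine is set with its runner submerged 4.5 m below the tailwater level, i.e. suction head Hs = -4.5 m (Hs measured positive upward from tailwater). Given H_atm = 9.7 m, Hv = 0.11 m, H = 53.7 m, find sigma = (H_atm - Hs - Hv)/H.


sigma = (9.7 - (-4.5) - 0.11) / 53.7 = 0.2624


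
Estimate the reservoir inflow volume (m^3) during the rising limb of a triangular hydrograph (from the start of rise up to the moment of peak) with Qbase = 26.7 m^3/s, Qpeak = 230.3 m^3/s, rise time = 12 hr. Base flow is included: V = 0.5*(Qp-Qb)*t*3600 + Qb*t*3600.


V = 0.5*(230.3 - 26.7)*12*3600 + 26.7*12*3600 = 5.5512e+06 m^3


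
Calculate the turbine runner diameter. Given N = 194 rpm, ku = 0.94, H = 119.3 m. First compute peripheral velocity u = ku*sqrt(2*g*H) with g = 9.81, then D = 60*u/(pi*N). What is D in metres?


u = 0.94 * sqrt(2*9.81*119.3) = 45.4776 m/s
D = 60 * 45.4776 / (pi * 194) = 4.4771 m


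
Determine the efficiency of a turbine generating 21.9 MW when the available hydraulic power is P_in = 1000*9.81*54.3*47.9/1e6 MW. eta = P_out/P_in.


P_in = 1000 * 9.81 * 54.3 * 47.9 / 1e6 = 25.5155 MW
eta = 21.9 / 25.5155 = 0.8583


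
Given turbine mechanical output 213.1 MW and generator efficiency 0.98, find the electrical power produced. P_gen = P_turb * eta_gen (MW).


P_gen = 213.1 * 0.98 = 208.8380 MW


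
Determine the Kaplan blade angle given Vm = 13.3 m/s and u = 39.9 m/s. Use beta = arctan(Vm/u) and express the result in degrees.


beta = arctan(13.3 / 39.9) = 18.4349 degrees


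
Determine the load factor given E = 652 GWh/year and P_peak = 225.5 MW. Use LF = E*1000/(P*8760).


LF = 652 * 1000 / (225.5 * 8760) = 0.3301


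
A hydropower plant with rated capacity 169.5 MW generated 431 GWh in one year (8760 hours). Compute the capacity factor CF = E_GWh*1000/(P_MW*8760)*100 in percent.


CF = 431 * 1000 / (169.5 * 8760) * 100 = 29.0271 %


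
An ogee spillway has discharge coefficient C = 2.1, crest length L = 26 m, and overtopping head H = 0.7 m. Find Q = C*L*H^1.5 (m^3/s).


Q = 2.1 * 26 * 0.7^1.5 = 31.9771 m^3/s


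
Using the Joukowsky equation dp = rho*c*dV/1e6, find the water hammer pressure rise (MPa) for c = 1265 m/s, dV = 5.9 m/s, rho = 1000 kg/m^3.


dp = 1000 * 1265 * 5.9 / 1e6 = 7.4635 MPa


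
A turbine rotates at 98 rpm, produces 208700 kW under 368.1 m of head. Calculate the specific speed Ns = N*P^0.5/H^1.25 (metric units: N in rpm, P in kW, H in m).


Ns = 98 * 208700^0.5 / 368.1^1.25 = 27.7671


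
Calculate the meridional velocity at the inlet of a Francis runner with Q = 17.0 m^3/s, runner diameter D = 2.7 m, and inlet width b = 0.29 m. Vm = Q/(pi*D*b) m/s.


Vm = 17.0 / (pi * 2.7 * 0.29) = 6.9109 m/s


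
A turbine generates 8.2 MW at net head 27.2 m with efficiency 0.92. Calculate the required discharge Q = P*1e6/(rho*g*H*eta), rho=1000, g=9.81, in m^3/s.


Q = 8.2 * 1e6 / (1000 * 9.81 * 27.2 * 0.92) = 33.4032 m^3/s


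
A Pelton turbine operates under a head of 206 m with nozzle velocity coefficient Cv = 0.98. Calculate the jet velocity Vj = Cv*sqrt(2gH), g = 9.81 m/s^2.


Vj = 0.98 * sqrt(2*9.81*206) = 62.3030 m/s


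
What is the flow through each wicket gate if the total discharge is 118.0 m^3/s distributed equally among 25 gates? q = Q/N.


q = 118.0 / 25 = 4.7200 m^3/s


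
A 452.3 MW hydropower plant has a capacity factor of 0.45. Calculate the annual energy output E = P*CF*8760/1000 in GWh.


E = 452.3 * 0.45 * 8760 / 1000 = 1782.9666 GWh


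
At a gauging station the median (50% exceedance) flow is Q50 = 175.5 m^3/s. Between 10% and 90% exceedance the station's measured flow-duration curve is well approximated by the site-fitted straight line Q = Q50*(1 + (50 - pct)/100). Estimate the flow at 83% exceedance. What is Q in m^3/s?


Q = 175.5 * (1 + (50 - 83)/100) = 117.5850 m^3/s


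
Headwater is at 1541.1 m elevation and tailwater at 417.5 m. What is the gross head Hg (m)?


Hg = 1541.1 - 417.5 = 1123.6000 m


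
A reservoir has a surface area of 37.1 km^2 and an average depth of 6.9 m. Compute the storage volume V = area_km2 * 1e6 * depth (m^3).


V = 37.1 * 1e6 * 6.9 = 2.5599e+08 m^3


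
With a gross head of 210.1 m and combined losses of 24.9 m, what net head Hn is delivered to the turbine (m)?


Hn = 210.1 - 24.9 = 185.2000 m


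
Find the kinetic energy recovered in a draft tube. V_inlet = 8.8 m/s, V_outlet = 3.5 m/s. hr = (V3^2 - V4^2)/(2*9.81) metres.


hr = (8.8^2 - 3.5^2) / (2*9.81) = 3.3226 m


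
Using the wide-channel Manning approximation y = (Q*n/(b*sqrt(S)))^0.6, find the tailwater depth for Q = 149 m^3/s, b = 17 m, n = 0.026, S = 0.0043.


y = (149 * 0.026 / (17 * 0.0043^0.5))^0.6 = 2.1115 m


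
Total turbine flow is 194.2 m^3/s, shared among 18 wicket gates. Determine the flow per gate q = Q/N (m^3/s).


q = 194.2 / 18 = 10.7889 m^3/s


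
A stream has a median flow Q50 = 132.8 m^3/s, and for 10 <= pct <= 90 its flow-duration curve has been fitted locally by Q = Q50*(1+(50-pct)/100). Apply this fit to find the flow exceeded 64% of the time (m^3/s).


Q = 132.8 * (1 + (50 - 64)/100) = 114.2080 m^3/s


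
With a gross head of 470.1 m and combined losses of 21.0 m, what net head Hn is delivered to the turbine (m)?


Hn = 470.1 - 21.0 = 449.1000 m


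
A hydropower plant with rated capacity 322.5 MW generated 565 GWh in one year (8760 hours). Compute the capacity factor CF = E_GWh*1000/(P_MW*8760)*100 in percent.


CF = 565 * 1000 / (322.5 * 8760) * 100 = 19.9993 %


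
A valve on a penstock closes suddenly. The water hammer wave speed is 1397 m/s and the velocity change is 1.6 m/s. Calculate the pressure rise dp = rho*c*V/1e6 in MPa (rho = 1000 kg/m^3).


dp = 1000 * 1397 * 1.6 / 1e6 = 2.2352 MPa


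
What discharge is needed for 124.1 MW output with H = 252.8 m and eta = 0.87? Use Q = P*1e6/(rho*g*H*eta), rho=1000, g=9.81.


Q = 124.1 * 1e6 / (1000 * 9.81 * 252.8 * 0.87) = 57.5184 m^3/s


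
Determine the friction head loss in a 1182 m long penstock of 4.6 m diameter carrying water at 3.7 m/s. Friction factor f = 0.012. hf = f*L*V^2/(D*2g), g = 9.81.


hf = 0.012 * 1182 * 3.7^2 / (4.6 * 2 * 9.81) = 2.1515 m


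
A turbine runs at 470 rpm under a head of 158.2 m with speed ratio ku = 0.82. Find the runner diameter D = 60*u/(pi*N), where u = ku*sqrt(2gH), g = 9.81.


u = 0.82 * sqrt(2*9.81*158.2) = 45.6843 m/s
D = 60 * 45.6843 / (pi * 470) = 1.8564 m


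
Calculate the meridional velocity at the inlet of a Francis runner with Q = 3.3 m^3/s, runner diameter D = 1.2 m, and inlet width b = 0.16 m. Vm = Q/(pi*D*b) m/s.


Vm = 3.3 / (pi * 1.2 * 0.16) = 5.4710 m/s


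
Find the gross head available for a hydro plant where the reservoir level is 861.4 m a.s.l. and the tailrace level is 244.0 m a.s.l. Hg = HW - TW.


Hg = 861.4 - 244.0 = 617.4000 m


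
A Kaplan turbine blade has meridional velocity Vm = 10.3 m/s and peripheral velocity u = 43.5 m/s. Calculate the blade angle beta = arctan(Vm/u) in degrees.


beta = arctan(10.3 / 43.5) = 13.3212 degrees


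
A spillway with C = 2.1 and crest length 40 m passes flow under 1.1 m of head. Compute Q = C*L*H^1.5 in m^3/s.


Q = 2.1 * 40 * 1.1^1.5 = 96.9099 m^3/s


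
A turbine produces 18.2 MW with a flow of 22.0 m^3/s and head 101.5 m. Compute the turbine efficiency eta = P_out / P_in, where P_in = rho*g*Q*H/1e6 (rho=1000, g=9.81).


P_in = 1000 * 9.81 * 22.0 * 101.5 / 1e6 = 21.9057 MW
eta = 18.2 / 21.9057 = 0.8308


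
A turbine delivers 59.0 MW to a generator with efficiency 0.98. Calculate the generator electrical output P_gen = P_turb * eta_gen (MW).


P_gen = 59.0 * 0.98 = 57.8200 MW


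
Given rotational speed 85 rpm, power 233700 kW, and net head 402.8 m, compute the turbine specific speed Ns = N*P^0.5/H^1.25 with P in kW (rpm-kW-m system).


Ns = 85 * 233700^0.5 / 402.8^1.25 = 22.7712


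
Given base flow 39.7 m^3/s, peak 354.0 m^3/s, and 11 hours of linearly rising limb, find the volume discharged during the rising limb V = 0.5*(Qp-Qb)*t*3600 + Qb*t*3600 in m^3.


V = 0.5*(354.0 - 39.7)*11*3600 + 39.7*11*3600 = 7.7953e+06 m^3


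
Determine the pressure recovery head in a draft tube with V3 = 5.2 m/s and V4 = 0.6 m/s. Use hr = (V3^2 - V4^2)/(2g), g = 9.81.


hr = (5.2^2 - 0.6^2) / (2*9.81) = 1.3598 m


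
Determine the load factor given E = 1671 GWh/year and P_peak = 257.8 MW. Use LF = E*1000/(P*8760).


LF = 1671 * 1000 / (257.8 * 8760) = 0.7399


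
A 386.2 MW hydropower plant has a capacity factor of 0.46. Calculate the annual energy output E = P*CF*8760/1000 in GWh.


E = 386.2 * 0.46 * 8760 / 1000 = 1556.2315 GWh


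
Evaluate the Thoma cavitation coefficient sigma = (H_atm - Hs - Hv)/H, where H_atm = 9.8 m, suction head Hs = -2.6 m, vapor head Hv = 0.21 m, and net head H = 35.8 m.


sigma = (9.8 - (-2.6) - 0.21) / 35.8 = 0.3405


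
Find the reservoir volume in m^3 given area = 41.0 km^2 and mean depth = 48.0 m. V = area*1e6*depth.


V = 41.0 * 1e6 * 48.0 = 1.9680e+09 m^3


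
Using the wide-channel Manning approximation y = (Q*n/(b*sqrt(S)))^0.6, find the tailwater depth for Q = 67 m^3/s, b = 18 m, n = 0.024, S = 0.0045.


y = (67 * 0.024 / (18 * 0.0045^0.5))^0.6 = 1.1875 m


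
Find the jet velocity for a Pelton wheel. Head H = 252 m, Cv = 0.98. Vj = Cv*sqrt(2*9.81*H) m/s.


Vj = 0.98 * sqrt(2*9.81*252) = 68.9090 m/s


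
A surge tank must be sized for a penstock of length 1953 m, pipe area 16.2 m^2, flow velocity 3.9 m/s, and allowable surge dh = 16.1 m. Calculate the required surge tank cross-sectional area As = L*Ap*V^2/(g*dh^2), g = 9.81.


As = 1953 * 16.2 * 3.9^2 / (9.81 * 16.1^2) = 189.2456 m^2


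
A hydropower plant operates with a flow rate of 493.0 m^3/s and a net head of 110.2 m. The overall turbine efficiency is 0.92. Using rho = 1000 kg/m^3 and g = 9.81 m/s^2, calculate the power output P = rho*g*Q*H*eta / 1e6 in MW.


P = 1000 * 9.81 * 493.0 * 110.2 * 0.92 / 1e6 = 490.3265 MW


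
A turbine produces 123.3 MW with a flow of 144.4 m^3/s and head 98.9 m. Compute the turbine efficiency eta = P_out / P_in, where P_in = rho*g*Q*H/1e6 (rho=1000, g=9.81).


P_in = 1000 * 9.81 * 144.4 * 98.9 / 1e6 = 140.0982 MW
eta = 123.3 / 140.0982 = 0.8801


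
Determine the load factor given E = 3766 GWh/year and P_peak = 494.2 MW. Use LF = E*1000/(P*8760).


LF = 3766 * 1000 / (494.2 * 8760) = 0.8699


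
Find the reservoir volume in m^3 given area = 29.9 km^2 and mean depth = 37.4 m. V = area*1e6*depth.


V = 29.9 * 1e6 * 37.4 = 1.1183e+09 m^3


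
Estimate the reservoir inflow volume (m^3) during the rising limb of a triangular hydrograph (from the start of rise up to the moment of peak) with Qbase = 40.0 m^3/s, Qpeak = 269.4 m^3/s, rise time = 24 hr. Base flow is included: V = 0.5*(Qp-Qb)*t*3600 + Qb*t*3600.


V = 0.5*(269.4 - 40.0)*24*3600 + 40.0*24*3600 = 1.3366e+07 m^3


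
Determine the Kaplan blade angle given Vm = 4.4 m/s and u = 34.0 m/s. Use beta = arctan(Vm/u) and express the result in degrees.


beta = arctan(4.4 / 34.0) = 7.3738 degrees


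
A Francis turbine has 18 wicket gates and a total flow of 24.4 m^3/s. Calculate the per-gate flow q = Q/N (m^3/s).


q = 24.4 / 18 = 1.3556 m^3/s


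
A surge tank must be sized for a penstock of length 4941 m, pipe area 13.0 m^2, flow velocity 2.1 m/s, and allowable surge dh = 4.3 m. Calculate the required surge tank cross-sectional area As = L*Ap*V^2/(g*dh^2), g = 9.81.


As = 4941 * 13.0 * 2.1^2 / (9.81 * 4.3^2) = 1561.6758 m^2


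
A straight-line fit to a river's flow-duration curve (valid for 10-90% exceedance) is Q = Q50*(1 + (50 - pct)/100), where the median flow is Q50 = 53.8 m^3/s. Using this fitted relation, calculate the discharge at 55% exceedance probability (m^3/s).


Q = 53.8 * (1 + (50 - 55)/100) = 51.1100 m^3/s


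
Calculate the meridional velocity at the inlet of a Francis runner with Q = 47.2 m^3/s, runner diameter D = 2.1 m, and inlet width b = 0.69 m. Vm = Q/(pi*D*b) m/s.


Vm = 47.2 / (pi * 2.1 * 0.69) = 10.3687 m/s


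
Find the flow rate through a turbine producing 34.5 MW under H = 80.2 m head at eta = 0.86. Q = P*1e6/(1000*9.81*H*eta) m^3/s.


Q = 34.5 * 1e6 / (1000 * 9.81 * 80.2 * 0.86) = 50.9891 m^3/s


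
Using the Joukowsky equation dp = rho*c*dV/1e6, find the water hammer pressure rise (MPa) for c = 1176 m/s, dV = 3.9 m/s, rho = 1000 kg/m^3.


dp = 1000 * 1176 * 3.9 / 1e6 = 4.5864 MPa


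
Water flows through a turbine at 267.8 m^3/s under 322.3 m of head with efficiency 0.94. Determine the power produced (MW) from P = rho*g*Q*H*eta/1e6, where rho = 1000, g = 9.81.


P = 1000 * 9.81 * 267.8 * 322.3 * 0.94 / 1e6 = 795.9169 MW


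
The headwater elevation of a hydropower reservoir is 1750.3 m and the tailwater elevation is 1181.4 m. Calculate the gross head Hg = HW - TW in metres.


Hg = 1750.3 - 1181.4 = 568.9000 m


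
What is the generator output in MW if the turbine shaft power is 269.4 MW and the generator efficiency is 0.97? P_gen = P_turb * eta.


P_gen = 269.4 * 0.97 = 261.3180 MW


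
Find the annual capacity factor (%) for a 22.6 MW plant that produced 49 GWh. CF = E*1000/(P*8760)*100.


CF = 49 * 1000 / (22.6 * 8760) * 100 = 24.7505 %


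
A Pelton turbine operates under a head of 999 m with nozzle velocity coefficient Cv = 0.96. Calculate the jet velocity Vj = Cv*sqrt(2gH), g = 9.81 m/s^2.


Vj = 0.96 * sqrt(2*9.81*999) = 134.4013 m/s


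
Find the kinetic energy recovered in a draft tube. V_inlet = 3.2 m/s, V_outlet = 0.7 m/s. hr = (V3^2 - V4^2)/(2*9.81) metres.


hr = (3.2^2 - 0.7^2) / (2*9.81) = 0.4969 m


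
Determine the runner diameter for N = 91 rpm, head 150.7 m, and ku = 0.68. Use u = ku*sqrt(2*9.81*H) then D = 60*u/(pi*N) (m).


u = 0.68 * sqrt(2*9.81*150.7) = 36.9756 m/s
D = 60 * 36.9756 / (pi * 91) = 7.7602 m


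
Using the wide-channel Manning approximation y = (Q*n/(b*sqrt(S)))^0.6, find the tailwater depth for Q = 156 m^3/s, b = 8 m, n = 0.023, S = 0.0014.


y = (156 * 0.023 / (8 * 0.0014^0.5))^0.6 = 4.4383 m


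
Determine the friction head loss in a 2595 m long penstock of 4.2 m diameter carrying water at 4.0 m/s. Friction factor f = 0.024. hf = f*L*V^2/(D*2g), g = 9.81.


hf = 0.024 * 2595 * 4.0^2 / (4.2 * 2 * 9.81) = 12.0926 m


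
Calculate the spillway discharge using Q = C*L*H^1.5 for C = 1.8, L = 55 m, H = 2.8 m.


Q = 1.8 * 55 * 2.8^1.5 = 463.8443 m^3/s


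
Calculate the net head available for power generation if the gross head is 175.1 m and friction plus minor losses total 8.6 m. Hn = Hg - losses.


Hn = 175.1 - 8.6 = 166.5000 m


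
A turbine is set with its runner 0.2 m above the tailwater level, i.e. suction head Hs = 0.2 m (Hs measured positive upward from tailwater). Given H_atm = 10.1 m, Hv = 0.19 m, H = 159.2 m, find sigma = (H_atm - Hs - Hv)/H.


sigma = (10.1 - 0.2 - 0.19) / 159.2 = 0.0610


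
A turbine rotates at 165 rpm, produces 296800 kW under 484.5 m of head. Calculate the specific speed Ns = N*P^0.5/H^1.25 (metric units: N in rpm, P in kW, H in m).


Ns = 165 * 296800^0.5 / 484.5^1.25 = 39.5456


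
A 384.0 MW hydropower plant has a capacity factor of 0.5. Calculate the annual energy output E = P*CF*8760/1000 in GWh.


E = 384.0 * 0.5 * 8760 / 1000 = 1681.9200 GWh


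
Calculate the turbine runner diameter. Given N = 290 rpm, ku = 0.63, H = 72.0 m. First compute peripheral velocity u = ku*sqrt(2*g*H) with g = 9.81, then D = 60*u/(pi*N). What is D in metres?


u = 0.63 * sqrt(2*9.81*72.0) = 23.6786 m/s
D = 60 * 23.6786 / (pi * 290) = 1.5594 m


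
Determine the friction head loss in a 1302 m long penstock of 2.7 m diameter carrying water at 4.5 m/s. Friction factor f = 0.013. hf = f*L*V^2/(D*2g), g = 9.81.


hf = 0.013 * 1302 * 4.5^2 / (2.7 * 2 * 9.81) = 6.4702 m


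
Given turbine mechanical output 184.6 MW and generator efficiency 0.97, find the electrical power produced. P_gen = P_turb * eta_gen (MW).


P_gen = 184.6 * 0.97 = 179.0620 MW


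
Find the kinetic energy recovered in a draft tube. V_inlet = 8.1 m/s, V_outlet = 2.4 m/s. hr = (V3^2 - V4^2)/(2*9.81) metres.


hr = (8.1^2 - 2.4^2) / (2*9.81) = 3.0505 m


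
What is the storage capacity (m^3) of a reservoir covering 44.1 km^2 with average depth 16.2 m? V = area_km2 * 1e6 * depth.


V = 44.1 * 1e6 * 16.2 = 7.1442e+08 m^3


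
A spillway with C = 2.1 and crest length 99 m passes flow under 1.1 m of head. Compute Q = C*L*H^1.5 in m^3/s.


Q = 2.1 * 99 * 1.1^1.5 = 239.8521 m^3/s


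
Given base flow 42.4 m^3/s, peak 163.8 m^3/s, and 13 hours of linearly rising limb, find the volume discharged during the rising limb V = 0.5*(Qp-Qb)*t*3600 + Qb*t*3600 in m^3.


V = 0.5*(163.8 - 42.4)*13*3600 + 42.4*13*3600 = 4.8251e+06 m^3


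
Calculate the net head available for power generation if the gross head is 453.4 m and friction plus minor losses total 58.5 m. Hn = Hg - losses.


Hn = 453.4 - 58.5 = 394.9000 m


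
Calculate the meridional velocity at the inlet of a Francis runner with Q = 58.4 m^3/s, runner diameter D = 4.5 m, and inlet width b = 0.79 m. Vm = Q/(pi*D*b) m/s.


Vm = 58.4 / (pi * 4.5 * 0.79) = 5.2291 m/s


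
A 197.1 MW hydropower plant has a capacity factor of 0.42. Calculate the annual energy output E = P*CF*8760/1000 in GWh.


E = 197.1 * 0.42 * 8760 / 1000 = 725.1703 GWh


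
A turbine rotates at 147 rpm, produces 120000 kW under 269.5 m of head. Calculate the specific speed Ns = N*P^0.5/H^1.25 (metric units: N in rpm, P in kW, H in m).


Ns = 147 * 120000^0.5 / 269.5^1.25 = 46.6347


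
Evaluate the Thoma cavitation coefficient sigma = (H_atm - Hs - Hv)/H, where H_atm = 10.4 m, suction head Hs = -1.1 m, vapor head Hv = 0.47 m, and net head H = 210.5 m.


sigma = (10.4 - (-1.1) - 0.47) / 210.5 = 0.0524


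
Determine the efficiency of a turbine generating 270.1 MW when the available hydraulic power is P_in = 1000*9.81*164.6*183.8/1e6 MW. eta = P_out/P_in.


P_in = 1000 * 9.81 * 164.6 * 183.8 / 1e6 = 296.7866 MW
eta = 270.1 / 296.7866 = 0.9101


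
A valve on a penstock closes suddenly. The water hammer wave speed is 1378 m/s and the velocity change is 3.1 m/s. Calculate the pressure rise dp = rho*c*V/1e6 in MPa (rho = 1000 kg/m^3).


dp = 1000 * 1378 * 3.1 / 1e6 = 4.2718 MPa


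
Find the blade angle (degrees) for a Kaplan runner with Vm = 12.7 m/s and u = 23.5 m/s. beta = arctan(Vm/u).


beta = arctan(12.7 / 23.5) = 28.3879 degrees


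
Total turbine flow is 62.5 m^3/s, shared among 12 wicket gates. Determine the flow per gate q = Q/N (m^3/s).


q = 62.5 / 12 = 5.2083 m^3/s


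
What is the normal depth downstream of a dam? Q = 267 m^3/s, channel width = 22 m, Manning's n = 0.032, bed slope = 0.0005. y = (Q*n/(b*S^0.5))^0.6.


y = (267 * 0.032 / (22 * 0.0005^0.5))^0.6 = 5.5444 m


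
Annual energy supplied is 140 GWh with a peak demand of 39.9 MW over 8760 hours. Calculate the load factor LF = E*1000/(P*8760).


LF = 140 * 1000 / (39.9 * 8760) = 0.4005


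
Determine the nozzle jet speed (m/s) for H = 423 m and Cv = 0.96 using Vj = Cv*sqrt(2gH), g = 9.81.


Vj = 0.96 * sqrt(2*9.81*423) = 87.4563 m/s


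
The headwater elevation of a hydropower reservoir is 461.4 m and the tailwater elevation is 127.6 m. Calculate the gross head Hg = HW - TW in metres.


Hg = 461.4 - 127.6 = 333.8000 m


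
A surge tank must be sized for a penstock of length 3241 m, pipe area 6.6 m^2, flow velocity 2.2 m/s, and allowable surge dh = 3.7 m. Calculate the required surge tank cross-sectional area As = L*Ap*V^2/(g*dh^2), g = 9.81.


As = 3241 * 6.6 * 2.2^2 / (9.81 * 3.7^2) = 770.8961 m^2


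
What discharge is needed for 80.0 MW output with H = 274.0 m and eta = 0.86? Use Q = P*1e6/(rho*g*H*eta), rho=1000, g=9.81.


Q = 80.0 * 1e6 / (1000 * 9.81 * 274.0 * 0.86) = 34.6076 m^3/s


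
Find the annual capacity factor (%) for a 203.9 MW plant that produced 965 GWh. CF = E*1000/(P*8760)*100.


CF = 965 * 1000 / (203.9 * 8760) * 100 = 54.0264 %


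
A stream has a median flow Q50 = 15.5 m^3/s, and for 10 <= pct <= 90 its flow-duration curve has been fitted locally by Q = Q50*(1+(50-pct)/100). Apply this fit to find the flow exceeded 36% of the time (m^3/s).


Q = 15.5 * (1 + (50 - 36)/100) = 17.6700 m^3/s


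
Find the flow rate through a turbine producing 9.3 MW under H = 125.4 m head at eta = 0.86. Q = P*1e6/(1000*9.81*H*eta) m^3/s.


Q = 9.3 * 1e6 / (1000 * 9.81 * 125.4 * 0.86) = 8.7906 m^3/s


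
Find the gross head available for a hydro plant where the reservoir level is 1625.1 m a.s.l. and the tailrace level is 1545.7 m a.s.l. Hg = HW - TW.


Hg = 1625.1 - 1545.7 = 79.4000 m


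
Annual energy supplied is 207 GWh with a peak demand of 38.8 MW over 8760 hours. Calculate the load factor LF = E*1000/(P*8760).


LF = 207 * 1000 / (38.8 * 8760) = 0.6090


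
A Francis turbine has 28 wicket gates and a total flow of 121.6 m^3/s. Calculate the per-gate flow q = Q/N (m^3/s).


q = 121.6 / 28 = 4.3429 m^3/s


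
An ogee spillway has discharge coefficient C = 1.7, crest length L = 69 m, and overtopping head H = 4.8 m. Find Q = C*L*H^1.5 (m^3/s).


Q = 1.7 * 69 * 4.8^1.5 = 1233.5588 m^3/s


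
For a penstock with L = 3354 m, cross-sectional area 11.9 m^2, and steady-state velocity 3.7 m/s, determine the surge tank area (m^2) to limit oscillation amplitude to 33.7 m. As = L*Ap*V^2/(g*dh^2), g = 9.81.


As = 3354 * 11.9 * 3.7^2 / (9.81 * 33.7^2) = 49.0439 m^2


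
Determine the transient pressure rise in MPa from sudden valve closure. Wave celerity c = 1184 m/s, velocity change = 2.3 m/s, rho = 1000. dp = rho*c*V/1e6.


dp = 1000 * 1184 * 2.3 / 1e6 = 2.7232 MPa


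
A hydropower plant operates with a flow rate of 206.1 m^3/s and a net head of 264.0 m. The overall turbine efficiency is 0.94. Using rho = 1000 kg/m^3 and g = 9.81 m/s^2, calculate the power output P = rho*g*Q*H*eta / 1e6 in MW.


P = 1000 * 9.81 * 206.1 * 264.0 * 0.94 / 1e6 = 501.7401 MW


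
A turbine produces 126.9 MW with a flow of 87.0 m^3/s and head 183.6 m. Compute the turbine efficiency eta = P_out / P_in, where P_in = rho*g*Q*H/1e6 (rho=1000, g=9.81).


P_in = 1000 * 9.81 * 87.0 * 183.6 / 1e6 = 156.6971 MW
eta = 126.9 / 156.6971 = 0.8098


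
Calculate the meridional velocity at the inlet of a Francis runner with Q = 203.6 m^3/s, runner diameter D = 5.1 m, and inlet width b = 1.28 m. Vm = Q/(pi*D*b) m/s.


Vm = 203.6 / (pi * 5.1 * 1.28) = 9.9277 m/s


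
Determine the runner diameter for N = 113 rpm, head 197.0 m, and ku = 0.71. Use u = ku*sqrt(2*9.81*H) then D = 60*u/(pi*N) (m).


u = 0.71 * sqrt(2*9.81*197.0) = 44.1409 m/s
D = 60 * 44.1409 / (pi * 113) = 7.4604 m


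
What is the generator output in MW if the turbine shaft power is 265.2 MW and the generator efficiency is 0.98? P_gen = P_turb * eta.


P_gen = 265.2 * 0.98 = 259.8960 MW


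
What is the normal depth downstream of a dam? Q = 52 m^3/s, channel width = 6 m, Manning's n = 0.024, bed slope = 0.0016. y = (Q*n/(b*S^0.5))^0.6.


y = (52 * 0.024 / (6 * 0.0016^0.5))^0.6 = 2.6891 m


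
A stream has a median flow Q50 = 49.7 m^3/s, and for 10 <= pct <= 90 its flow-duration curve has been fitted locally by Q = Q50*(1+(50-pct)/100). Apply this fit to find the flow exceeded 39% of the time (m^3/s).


Q = 49.7 * (1 + (50 - 39)/100) = 55.1670 m^3/s


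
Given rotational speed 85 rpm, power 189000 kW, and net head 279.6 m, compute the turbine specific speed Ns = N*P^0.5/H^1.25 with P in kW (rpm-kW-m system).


Ns = 85 * 189000^0.5 / 279.6^1.25 = 32.3205


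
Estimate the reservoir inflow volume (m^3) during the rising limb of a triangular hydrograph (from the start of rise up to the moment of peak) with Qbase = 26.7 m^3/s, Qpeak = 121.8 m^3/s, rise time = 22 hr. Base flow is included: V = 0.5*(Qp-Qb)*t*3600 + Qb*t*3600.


V = 0.5*(121.8 - 26.7)*22*3600 + 26.7*22*3600 = 5.8806e+06 m^3


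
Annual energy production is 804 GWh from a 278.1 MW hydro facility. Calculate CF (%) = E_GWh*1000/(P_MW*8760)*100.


CF = 804 * 1000 / (278.1 * 8760) * 100 = 33.0028 %


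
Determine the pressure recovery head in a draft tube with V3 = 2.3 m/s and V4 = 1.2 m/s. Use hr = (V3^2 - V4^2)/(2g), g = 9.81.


hr = (2.3^2 - 1.2^2) / (2*9.81) = 0.1962 m


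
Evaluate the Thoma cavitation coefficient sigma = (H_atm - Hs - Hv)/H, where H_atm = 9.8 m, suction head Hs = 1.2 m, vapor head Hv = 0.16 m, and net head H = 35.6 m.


sigma = (9.8 - 1.2 - 0.16) / 35.6 = 0.2371


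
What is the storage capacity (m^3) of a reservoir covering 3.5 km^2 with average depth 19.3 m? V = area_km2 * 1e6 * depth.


V = 3.5 * 1e6 * 19.3 = 6.7550e+07 m^3


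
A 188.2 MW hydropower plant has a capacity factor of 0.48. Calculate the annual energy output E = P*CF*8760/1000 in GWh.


E = 188.2 * 0.48 * 8760 / 1000 = 791.3434 GWh


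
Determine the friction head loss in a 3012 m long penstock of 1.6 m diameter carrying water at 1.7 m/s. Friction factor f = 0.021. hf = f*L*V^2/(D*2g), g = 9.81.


hf = 0.021 * 3012 * 1.7^2 / (1.6 * 2 * 9.81) = 5.8231 m


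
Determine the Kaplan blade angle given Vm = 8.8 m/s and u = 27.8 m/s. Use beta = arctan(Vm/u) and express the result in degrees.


beta = arctan(8.8 / 27.8) = 17.5650 degrees


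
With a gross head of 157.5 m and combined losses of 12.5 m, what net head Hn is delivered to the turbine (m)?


Hn = 157.5 - 12.5 = 145.0000 m
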